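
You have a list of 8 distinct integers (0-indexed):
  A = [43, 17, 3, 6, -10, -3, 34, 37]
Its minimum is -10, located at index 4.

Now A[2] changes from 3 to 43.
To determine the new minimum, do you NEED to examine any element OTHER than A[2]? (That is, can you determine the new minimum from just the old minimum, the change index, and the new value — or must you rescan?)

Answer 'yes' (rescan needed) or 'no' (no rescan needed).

Old min = -10 at index 4
Change at index 2: 3 -> 43
Index 2 was NOT the min. New min = min(-10, 43). No rescan of other elements needed.
Needs rescan: no

Answer: no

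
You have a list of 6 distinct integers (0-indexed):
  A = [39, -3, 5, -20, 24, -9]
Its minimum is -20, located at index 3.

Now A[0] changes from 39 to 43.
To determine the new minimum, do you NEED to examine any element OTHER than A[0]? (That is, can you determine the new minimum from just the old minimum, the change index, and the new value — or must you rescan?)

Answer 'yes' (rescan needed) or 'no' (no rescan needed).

Old min = -20 at index 3
Change at index 0: 39 -> 43
Index 0 was NOT the min. New min = min(-20, 43). No rescan of other elements needed.
Needs rescan: no

Answer: no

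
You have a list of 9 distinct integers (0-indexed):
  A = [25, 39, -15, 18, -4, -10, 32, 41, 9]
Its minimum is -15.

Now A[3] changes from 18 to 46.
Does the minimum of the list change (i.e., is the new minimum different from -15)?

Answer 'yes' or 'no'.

Old min = -15
Change: A[3] 18 -> 46
Changed element was NOT the min; min changes only if 46 < -15.
New min = -15; changed? no

Answer: no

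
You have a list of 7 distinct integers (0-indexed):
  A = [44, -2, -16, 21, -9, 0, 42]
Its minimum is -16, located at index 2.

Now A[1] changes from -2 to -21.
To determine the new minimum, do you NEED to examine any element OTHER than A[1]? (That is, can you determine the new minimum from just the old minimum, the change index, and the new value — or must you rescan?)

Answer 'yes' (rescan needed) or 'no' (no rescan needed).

Old min = -16 at index 2
Change at index 1: -2 -> -21
Index 1 was NOT the min. New min = min(-16, -21). No rescan of other elements needed.
Needs rescan: no

Answer: no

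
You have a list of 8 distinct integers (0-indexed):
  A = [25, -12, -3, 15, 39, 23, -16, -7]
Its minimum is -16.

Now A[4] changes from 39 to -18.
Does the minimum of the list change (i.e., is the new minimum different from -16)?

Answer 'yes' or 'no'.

Answer: yes

Derivation:
Old min = -16
Change: A[4] 39 -> -18
Changed element was NOT the min; min changes only if -18 < -16.
New min = -18; changed? yes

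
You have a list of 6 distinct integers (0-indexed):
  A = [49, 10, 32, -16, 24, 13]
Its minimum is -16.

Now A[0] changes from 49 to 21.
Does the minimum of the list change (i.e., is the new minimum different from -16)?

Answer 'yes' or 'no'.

Old min = -16
Change: A[0] 49 -> 21
Changed element was NOT the min; min changes only if 21 < -16.
New min = -16; changed? no

Answer: no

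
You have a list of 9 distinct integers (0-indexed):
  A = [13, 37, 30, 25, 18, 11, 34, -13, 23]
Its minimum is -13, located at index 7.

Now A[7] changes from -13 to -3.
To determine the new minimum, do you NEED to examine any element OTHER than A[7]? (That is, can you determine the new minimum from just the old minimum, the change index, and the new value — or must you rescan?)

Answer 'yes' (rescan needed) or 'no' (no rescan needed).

Old min = -13 at index 7
Change at index 7: -13 -> -3
Index 7 WAS the min and new value -3 > old min -13. Must rescan other elements to find the new min.
Needs rescan: yes

Answer: yes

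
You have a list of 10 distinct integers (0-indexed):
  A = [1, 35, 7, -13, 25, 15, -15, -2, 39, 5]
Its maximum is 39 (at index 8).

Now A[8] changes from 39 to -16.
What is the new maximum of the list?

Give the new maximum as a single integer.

Old max = 39 (at index 8)
Change: A[8] 39 -> -16
Changed element WAS the max -> may need rescan.
  Max of remaining elements: 35
  New max = max(-16, 35) = 35

Answer: 35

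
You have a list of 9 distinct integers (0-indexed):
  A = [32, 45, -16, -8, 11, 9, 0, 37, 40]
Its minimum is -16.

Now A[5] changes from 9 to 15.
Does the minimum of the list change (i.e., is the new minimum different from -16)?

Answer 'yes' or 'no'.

Answer: no

Derivation:
Old min = -16
Change: A[5] 9 -> 15
Changed element was NOT the min; min changes only if 15 < -16.
New min = -16; changed? no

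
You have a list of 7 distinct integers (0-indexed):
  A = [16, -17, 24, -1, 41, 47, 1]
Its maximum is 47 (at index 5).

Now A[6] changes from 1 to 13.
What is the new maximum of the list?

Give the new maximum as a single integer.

Old max = 47 (at index 5)
Change: A[6] 1 -> 13
Changed element was NOT the old max.
  New max = max(old_max, new_val) = max(47, 13) = 47

Answer: 47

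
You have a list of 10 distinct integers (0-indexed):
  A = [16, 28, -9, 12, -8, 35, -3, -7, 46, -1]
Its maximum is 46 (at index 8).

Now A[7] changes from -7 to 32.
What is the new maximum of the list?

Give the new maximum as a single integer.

Old max = 46 (at index 8)
Change: A[7] -7 -> 32
Changed element was NOT the old max.
  New max = max(old_max, new_val) = max(46, 32) = 46

Answer: 46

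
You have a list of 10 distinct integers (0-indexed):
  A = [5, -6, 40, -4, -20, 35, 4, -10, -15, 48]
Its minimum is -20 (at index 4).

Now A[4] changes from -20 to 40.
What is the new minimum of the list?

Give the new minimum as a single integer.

Old min = -20 (at index 4)
Change: A[4] -20 -> 40
Changed element WAS the min. Need to check: is 40 still <= all others?
  Min of remaining elements: -15
  New min = min(40, -15) = -15

Answer: -15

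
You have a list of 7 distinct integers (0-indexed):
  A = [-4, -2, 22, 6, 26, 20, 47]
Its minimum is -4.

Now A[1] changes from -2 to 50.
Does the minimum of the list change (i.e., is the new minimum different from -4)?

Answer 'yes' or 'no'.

Old min = -4
Change: A[1] -2 -> 50
Changed element was NOT the min; min changes only if 50 < -4.
New min = -4; changed? no

Answer: no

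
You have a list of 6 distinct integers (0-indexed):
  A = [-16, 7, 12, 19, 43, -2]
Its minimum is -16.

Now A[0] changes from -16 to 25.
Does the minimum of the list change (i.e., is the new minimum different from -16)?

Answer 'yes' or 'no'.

Old min = -16
Change: A[0] -16 -> 25
Changed element was the min; new min must be rechecked.
New min = -2; changed? yes

Answer: yes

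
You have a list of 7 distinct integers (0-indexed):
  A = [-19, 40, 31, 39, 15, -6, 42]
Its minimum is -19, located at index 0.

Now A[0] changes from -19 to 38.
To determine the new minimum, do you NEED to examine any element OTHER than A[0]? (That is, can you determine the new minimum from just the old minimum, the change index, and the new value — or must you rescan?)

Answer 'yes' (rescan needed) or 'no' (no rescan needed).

Old min = -19 at index 0
Change at index 0: -19 -> 38
Index 0 WAS the min and new value 38 > old min -19. Must rescan other elements to find the new min.
Needs rescan: yes

Answer: yes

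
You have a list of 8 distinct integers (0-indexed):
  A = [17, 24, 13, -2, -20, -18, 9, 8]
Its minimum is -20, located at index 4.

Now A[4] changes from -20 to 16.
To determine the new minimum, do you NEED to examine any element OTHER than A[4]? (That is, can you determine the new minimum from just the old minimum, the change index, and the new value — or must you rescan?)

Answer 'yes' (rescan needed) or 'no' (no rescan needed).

Old min = -20 at index 4
Change at index 4: -20 -> 16
Index 4 WAS the min and new value 16 > old min -20. Must rescan other elements to find the new min.
Needs rescan: yes

Answer: yes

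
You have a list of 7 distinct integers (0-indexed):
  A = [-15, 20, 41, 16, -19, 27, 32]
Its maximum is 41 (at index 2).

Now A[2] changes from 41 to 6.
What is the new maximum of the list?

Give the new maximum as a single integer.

Answer: 32

Derivation:
Old max = 41 (at index 2)
Change: A[2] 41 -> 6
Changed element WAS the max -> may need rescan.
  Max of remaining elements: 32
  New max = max(6, 32) = 32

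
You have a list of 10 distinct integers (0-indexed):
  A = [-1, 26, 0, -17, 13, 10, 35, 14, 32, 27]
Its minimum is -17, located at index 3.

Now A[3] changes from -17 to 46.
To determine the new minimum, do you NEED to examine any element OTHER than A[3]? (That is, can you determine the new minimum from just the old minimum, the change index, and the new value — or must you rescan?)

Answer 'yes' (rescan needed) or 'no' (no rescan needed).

Old min = -17 at index 3
Change at index 3: -17 -> 46
Index 3 WAS the min and new value 46 > old min -17. Must rescan other elements to find the new min.
Needs rescan: yes

Answer: yes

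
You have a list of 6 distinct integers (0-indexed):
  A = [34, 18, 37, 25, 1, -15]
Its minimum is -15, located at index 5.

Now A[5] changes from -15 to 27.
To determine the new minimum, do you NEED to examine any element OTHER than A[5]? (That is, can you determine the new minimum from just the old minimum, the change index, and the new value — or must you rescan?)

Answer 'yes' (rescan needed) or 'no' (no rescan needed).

Old min = -15 at index 5
Change at index 5: -15 -> 27
Index 5 WAS the min and new value 27 > old min -15. Must rescan other elements to find the new min.
Needs rescan: yes

Answer: yes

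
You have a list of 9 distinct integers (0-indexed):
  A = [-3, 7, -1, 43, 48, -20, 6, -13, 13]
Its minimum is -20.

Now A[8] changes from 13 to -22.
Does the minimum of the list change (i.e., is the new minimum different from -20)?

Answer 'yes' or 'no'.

Answer: yes

Derivation:
Old min = -20
Change: A[8] 13 -> -22
Changed element was NOT the min; min changes only if -22 < -20.
New min = -22; changed? yes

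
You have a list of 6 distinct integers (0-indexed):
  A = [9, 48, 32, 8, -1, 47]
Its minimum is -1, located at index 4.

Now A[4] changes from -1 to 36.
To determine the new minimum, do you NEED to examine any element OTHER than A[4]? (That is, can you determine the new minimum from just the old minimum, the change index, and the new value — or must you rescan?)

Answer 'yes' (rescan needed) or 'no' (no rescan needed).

Old min = -1 at index 4
Change at index 4: -1 -> 36
Index 4 WAS the min and new value 36 > old min -1. Must rescan other elements to find the new min.
Needs rescan: yes

Answer: yes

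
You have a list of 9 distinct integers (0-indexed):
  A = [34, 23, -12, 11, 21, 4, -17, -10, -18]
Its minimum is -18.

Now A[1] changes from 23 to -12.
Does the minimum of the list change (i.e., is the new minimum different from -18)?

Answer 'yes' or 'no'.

Old min = -18
Change: A[1] 23 -> -12
Changed element was NOT the min; min changes only if -12 < -18.
New min = -18; changed? no

Answer: no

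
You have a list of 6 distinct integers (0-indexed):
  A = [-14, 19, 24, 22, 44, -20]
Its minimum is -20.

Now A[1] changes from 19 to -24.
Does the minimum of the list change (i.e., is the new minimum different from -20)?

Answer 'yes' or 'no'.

Old min = -20
Change: A[1] 19 -> -24
Changed element was NOT the min; min changes only if -24 < -20.
New min = -24; changed? yes

Answer: yes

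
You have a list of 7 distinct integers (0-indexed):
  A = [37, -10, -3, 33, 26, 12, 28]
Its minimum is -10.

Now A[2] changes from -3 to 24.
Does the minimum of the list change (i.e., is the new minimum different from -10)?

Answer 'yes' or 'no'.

Answer: no

Derivation:
Old min = -10
Change: A[2] -3 -> 24
Changed element was NOT the min; min changes only if 24 < -10.
New min = -10; changed? no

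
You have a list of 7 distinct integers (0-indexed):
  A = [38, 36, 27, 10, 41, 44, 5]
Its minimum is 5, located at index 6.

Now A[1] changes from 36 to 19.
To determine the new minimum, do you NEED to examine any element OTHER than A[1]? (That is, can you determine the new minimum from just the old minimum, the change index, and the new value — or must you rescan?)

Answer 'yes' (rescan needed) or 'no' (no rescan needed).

Answer: no

Derivation:
Old min = 5 at index 6
Change at index 1: 36 -> 19
Index 1 was NOT the min. New min = min(5, 19). No rescan of other elements needed.
Needs rescan: no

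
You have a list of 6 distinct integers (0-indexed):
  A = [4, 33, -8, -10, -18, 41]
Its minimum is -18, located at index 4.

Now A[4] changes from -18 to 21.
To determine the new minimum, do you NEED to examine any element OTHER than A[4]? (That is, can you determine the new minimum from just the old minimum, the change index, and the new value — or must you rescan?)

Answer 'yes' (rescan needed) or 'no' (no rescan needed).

Old min = -18 at index 4
Change at index 4: -18 -> 21
Index 4 WAS the min and new value 21 > old min -18. Must rescan other elements to find the new min.
Needs rescan: yes

Answer: yes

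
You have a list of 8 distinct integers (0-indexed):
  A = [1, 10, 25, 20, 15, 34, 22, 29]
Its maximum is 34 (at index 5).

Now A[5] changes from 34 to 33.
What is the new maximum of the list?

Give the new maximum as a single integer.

Old max = 34 (at index 5)
Change: A[5] 34 -> 33
Changed element WAS the max -> may need rescan.
  Max of remaining elements: 29
  New max = max(33, 29) = 33

Answer: 33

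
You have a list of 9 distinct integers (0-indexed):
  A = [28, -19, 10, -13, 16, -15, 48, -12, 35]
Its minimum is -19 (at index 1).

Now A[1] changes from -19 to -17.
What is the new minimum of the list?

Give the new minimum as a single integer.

Answer: -17

Derivation:
Old min = -19 (at index 1)
Change: A[1] -19 -> -17
Changed element WAS the min. Need to check: is -17 still <= all others?
  Min of remaining elements: -15
  New min = min(-17, -15) = -17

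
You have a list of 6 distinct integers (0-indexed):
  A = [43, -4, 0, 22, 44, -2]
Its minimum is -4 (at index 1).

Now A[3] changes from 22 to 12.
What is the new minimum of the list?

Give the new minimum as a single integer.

Answer: -4

Derivation:
Old min = -4 (at index 1)
Change: A[3] 22 -> 12
Changed element was NOT the old min.
  New min = min(old_min, new_val) = min(-4, 12) = -4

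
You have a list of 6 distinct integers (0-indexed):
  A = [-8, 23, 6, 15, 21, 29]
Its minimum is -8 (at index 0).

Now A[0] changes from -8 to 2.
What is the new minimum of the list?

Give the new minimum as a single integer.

Answer: 2

Derivation:
Old min = -8 (at index 0)
Change: A[0] -8 -> 2
Changed element WAS the min. Need to check: is 2 still <= all others?
  Min of remaining elements: 6
  New min = min(2, 6) = 2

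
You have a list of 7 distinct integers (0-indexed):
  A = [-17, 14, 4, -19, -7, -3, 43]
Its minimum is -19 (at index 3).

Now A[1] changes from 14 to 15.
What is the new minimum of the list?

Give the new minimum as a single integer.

Old min = -19 (at index 3)
Change: A[1] 14 -> 15
Changed element was NOT the old min.
  New min = min(old_min, new_val) = min(-19, 15) = -19

Answer: -19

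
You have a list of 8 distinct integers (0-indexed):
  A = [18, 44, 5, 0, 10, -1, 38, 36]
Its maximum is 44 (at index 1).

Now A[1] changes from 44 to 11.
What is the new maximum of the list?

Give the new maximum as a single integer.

Answer: 38

Derivation:
Old max = 44 (at index 1)
Change: A[1] 44 -> 11
Changed element WAS the max -> may need rescan.
  Max of remaining elements: 38
  New max = max(11, 38) = 38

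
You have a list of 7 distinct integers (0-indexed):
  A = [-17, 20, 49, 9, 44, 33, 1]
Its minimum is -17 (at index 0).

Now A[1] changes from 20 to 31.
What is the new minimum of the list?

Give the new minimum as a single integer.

Old min = -17 (at index 0)
Change: A[1] 20 -> 31
Changed element was NOT the old min.
  New min = min(old_min, new_val) = min(-17, 31) = -17

Answer: -17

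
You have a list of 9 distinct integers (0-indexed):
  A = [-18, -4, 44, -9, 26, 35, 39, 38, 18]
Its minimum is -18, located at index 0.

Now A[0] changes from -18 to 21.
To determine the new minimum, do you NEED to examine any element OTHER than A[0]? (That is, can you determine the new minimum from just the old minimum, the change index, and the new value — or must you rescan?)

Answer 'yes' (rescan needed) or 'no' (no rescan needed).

Old min = -18 at index 0
Change at index 0: -18 -> 21
Index 0 WAS the min and new value 21 > old min -18. Must rescan other elements to find the new min.
Needs rescan: yes

Answer: yes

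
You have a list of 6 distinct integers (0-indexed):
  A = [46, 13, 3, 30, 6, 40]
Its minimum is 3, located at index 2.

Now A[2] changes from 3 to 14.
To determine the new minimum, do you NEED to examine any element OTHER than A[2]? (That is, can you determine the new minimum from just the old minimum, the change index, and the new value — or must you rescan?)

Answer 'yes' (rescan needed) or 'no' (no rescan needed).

Answer: yes

Derivation:
Old min = 3 at index 2
Change at index 2: 3 -> 14
Index 2 WAS the min and new value 14 > old min 3. Must rescan other elements to find the new min.
Needs rescan: yes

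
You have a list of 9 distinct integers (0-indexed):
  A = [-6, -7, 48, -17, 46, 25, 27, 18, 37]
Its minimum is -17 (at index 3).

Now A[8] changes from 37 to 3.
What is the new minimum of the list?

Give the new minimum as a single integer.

Old min = -17 (at index 3)
Change: A[8] 37 -> 3
Changed element was NOT the old min.
  New min = min(old_min, new_val) = min(-17, 3) = -17

Answer: -17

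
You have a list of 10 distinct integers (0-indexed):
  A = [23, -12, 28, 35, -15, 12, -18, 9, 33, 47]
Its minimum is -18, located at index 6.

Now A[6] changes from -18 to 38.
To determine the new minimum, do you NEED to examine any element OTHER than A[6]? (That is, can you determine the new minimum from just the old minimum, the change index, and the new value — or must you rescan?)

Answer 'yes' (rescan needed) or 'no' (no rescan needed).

Old min = -18 at index 6
Change at index 6: -18 -> 38
Index 6 WAS the min and new value 38 > old min -18. Must rescan other elements to find the new min.
Needs rescan: yes

Answer: yes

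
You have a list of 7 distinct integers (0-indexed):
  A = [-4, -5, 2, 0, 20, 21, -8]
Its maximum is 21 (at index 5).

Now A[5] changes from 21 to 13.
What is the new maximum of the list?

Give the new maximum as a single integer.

Answer: 20

Derivation:
Old max = 21 (at index 5)
Change: A[5] 21 -> 13
Changed element WAS the max -> may need rescan.
  Max of remaining elements: 20
  New max = max(13, 20) = 20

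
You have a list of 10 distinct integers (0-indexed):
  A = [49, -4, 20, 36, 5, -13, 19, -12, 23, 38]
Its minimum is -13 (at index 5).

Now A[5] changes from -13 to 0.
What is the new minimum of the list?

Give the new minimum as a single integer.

Old min = -13 (at index 5)
Change: A[5] -13 -> 0
Changed element WAS the min. Need to check: is 0 still <= all others?
  Min of remaining elements: -12
  New min = min(0, -12) = -12

Answer: -12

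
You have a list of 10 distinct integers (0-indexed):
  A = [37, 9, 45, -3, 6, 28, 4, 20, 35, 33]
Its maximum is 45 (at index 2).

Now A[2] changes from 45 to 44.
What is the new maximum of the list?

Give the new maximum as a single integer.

Answer: 44

Derivation:
Old max = 45 (at index 2)
Change: A[2] 45 -> 44
Changed element WAS the max -> may need rescan.
  Max of remaining elements: 37
  New max = max(44, 37) = 44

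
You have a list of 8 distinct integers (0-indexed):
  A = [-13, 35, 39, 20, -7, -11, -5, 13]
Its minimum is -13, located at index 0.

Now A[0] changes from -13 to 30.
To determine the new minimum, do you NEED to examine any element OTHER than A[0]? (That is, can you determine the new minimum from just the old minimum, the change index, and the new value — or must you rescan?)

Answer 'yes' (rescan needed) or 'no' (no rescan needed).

Old min = -13 at index 0
Change at index 0: -13 -> 30
Index 0 WAS the min and new value 30 > old min -13. Must rescan other elements to find the new min.
Needs rescan: yes

Answer: yes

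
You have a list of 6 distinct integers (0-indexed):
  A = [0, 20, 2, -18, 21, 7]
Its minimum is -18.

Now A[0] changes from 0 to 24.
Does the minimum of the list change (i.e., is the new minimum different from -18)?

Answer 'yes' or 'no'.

Old min = -18
Change: A[0] 0 -> 24
Changed element was NOT the min; min changes only if 24 < -18.
New min = -18; changed? no

Answer: no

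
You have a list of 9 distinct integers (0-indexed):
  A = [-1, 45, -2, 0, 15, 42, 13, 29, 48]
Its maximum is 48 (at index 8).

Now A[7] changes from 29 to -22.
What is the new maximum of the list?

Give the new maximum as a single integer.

Old max = 48 (at index 8)
Change: A[7] 29 -> -22
Changed element was NOT the old max.
  New max = max(old_max, new_val) = max(48, -22) = 48

Answer: 48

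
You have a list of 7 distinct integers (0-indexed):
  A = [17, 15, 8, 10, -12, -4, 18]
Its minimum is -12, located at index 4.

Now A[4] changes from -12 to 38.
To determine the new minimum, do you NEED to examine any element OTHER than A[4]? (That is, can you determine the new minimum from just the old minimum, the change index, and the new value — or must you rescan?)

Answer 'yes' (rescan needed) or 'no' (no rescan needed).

Answer: yes

Derivation:
Old min = -12 at index 4
Change at index 4: -12 -> 38
Index 4 WAS the min and new value 38 > old min -12. Must rescan other elements to find the new min.
Needs rescan: yes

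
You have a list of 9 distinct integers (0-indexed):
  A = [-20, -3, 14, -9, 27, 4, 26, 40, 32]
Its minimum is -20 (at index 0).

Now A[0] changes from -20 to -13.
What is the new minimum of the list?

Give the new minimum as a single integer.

Old min = -20 (at index 0)
Change: A[0] -20 -> -13
Changed element WAS the min. Need to check: is -13 still <= all others?
  Min of remaining elements: -9
  New min = min(-13, -9) = -13

Answer: -13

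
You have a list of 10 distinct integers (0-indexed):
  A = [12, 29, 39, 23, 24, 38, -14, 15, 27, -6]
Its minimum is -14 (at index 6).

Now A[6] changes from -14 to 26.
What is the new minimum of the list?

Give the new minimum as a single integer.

Old min = -14 (at index 6)
Change: A[6] -14 -> 26
Changed element WAS the min. Need to check: is 26 still <= all others?
  Min of remaining elements: -6
  New min = min(26, -6) = -6

Answer: -6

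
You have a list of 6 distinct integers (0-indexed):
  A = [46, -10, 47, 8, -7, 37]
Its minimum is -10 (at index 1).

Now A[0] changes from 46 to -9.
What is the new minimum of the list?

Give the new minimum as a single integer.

Old min = -10 (at index 1)
Change: A[0] 46 -> -9
Changed element was NOT the old min.
  New min = min(old_min, new_val) = min(-10, -9) = -10

Answer: -10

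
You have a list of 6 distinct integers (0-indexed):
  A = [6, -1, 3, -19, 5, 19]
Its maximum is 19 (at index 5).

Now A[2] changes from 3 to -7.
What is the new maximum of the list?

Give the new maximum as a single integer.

Answer: 19

Derivation:
Old max = 19 (at index 5)
Change: A[2] 3 -> -7
Changed element was NOT the old max.
  New max = max(old_max, new_val) = max(19, -7) = 19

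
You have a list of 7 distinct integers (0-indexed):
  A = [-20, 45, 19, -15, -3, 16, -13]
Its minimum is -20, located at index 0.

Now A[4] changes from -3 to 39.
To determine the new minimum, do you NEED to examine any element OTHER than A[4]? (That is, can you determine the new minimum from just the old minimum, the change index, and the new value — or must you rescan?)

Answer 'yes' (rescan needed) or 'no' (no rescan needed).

Old min = -20 at index 0
Change at index 4: -3 -> 39
Index 4 was NOT the min. New min = min(-20, 39). No rescan of other elements needed.
Needs rescan: no

Answer: no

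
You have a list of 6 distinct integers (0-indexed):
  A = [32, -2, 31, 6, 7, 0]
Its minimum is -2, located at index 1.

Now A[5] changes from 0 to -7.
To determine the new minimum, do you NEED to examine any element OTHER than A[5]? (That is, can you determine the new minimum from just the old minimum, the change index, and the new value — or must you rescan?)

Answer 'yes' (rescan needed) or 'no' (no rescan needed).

Answer: no

Derivation:
Old min = -2 at index 1
Change at index 5: 0 -> -7
Index 5 was NOT the min. New min = min(-2, -7). No rescan of other elements needed.
Needs rescan: no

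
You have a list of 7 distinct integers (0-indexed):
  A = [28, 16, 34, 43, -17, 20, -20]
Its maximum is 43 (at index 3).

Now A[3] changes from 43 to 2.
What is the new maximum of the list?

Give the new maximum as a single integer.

Answer: 34

Derivation:
Old max = 43 (at index 3)
Change: A[3] 43 -> 2
Changed element WAS the max -> may need rescan.
  Max of remaining elements: 34
  New max = max(2, 34) = 34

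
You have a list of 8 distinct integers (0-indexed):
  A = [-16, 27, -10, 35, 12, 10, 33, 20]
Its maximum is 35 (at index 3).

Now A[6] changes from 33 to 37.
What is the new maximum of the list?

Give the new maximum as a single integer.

Old max = 35 (at index 3)
Change: A[6] 33 -> 37
Changed element was NOT the old max.
  New max = max(old_max, new_val) = max(35, 37) = 37

Answer: 37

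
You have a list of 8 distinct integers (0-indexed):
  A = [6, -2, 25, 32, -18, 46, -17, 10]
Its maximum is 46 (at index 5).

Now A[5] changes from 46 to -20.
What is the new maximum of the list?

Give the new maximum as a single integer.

Old max = 46 (at index 5)
Change: A[5] 46 -> -20
Changed element WAS the max -> may need rescan.
  Max of remaining elements: 32
  New max = max(-20, 32) = 32

Answer: 32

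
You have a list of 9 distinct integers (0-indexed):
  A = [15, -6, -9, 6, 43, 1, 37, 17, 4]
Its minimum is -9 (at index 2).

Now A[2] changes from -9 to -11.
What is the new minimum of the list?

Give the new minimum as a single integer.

Answer: -11

Derivation:
Old min = -9 (at index 2)
Change: A[2] -9 -> -11
Changed element WAS the min. Need to check: is -11 still <= all others?
  Min of remaining elements: -6
  New min = min(-11, -6) = -11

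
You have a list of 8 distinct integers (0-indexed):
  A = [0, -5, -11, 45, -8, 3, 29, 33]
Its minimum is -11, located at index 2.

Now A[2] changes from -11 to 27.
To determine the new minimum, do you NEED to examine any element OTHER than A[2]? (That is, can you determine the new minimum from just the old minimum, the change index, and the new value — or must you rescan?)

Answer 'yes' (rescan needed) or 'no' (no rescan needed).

Old min = -11 at index 2
Change at index 2: -11 -> 27
Index 2 WAS the min and new value 27 > old min -11. Must rescan other elements to find the new min.
Needs rescan: yes

Answer: yes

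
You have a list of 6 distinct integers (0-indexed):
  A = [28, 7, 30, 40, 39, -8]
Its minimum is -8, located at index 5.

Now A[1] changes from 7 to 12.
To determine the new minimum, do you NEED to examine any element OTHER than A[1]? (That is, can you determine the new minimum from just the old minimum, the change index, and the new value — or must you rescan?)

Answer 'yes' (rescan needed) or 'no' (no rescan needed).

Answer: no

Derivation:
Old min = -8 at index 5
Change at index 1: 7 -> 12
Index 1 was NOT the min. New min = min(-8, 12). No rescan of other elements needed.
Needs rescan: no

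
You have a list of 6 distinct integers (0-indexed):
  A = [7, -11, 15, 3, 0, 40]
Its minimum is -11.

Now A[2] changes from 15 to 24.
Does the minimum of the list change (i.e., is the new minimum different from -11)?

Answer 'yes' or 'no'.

Old min = -11
Change: A[2] 15 -> 24
Changed element was NOT the min; min changes only if 24 < -11.
New min = -11; changed? no

Answer: no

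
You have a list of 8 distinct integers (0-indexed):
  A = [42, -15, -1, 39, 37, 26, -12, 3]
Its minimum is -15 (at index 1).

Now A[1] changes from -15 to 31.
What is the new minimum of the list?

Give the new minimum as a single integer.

Old min = -15 (at index 1)
Change: A[1] -15 -> 31
Changed element WAS the min. Need to check: is 31 still <= all others?
  Min of remaining elements: -12
  New min = min(31, -12) = -12

Answer: -12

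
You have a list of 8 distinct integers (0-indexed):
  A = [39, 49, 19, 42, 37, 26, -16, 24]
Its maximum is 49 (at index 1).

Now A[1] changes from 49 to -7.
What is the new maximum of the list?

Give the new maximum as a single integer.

Old max = 49 (at index 1)
Change: A[1] 49 -> -7
Changed element WAS the max -> may need rescan.
  Max of remaining elements: 42
  New max = max(-7, 42) = 42

Answer: 42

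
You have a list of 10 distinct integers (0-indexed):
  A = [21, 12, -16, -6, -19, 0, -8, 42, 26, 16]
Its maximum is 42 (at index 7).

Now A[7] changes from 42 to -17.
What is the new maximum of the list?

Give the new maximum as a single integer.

Answer: 26

Derivation:
Old max = 42 (at index 7)
Change: A[7] 42 -> -17
Changed element WAS the max -> may need rescan.
  Max of remaining elements: 26
  New max = max(-17, 26) = 26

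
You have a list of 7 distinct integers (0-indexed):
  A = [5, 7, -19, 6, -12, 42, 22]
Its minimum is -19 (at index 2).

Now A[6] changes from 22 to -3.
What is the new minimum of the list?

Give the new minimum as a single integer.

Answer: -19

Derivation:
Old min = -19 (at index 2)
Change: A[6] 22 -> -3
Changed element was NOT the old min.
  New min = min(old_min, new_val) = min(-19, -3) = -19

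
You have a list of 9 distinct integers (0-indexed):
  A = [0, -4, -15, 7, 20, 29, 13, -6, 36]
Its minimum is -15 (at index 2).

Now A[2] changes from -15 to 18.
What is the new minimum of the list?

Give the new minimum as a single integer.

Old min = -15 (at index 2)
Change: A[2] -15 -> 18
Changed element WAS the min. Need to check: is 18 still <= all others?
  Min of remaining elements: -6
  New min = min(18, -6) = -6

Answer: -6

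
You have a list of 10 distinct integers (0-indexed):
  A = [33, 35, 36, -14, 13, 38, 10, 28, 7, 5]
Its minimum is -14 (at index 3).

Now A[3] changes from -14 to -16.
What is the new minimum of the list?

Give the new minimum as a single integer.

Old min = -14 (at index 3)
Change: A[3] -14 -> -16
Changed element WAS the min. Need to check: is -16 still <= all others?
  Min of remaining elements: 5
  New min = min(-16, 5) = -16

Answer: -16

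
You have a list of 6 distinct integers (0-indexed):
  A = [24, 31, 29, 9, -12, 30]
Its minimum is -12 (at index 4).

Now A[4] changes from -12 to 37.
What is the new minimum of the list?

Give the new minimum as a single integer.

Old min = -12 (at index 4)
Change: A[4] -12 -> 37
Changed element WAS the min. Need to check: is 37 still <= all others?
  Min of remaining elements: 9
  New min = min(37, 9) = 9

Answer: 9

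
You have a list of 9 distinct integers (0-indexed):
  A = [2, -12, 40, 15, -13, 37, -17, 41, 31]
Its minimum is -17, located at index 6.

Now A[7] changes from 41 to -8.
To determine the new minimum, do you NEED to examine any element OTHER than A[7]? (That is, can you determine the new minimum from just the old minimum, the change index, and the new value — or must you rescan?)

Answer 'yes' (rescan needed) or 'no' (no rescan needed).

Old min = -17 at index 6
Change at index 7: 41 -> -8
Index 7 was NOT the min. New min = min(-17, -8). No rescan of other elements needed.
Needs rescan: no

Answer: no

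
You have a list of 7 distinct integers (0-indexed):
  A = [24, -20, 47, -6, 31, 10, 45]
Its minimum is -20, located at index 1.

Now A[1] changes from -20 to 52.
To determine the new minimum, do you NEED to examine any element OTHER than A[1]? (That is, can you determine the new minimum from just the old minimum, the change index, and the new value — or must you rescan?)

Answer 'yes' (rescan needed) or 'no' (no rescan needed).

Old min = -20 at index 1
Change at index 1: -20 -> 52
Index 1 WAS the min and new value 52 > old min -20. Must rescan other elements to find the new min.
Needs rescan: yes

Answer: yes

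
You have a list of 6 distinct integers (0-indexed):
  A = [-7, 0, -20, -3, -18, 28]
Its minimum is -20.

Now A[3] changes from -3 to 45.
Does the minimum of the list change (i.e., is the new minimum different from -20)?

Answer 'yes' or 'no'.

Answer: no

Derivation:
Old min = -20
Change: A[3] -3 -> 45
Changed element was NOT the min; min changes only if 45 < -20.
New min = -20; changed? no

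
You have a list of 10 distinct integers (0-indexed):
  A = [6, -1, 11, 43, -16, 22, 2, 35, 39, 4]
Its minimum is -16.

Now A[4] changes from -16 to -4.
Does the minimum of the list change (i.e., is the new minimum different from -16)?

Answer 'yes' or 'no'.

Old min = -16
Change: A[4] -16 -> -4
Changed element was the min; new min must be rechecked.
New min = -4; changed? yes

Answer: yes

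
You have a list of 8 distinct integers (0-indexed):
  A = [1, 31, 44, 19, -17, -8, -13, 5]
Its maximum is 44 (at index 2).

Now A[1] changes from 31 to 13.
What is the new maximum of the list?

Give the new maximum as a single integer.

Old max = 44 (at index 2)
Change: A[1] 31 -> 13
Changed element was NOT the old max.
  New max = max(old_max, new_val) = max(44, 13) = 44

Answer: 44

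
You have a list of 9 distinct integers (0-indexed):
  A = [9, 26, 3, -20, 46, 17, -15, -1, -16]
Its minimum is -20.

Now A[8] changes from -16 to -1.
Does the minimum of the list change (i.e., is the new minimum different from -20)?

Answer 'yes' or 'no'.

Answer: no

Derivation:
Old min = -20
Change: A[8] -16 -> -1
Changed element was NOT the min; min changes only if -1 < -20.
New min = -20; changed? no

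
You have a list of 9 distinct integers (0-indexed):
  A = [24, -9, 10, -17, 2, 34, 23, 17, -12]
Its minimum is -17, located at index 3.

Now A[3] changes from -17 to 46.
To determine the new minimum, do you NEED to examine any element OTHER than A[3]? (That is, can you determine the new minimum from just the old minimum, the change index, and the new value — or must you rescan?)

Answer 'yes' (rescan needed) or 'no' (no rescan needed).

Old min = -17 at index 3
Change at index 3: -17 -> 46
Index 3 WAS the min and new value 46 > old min -17. Must rescan other elements to find the new min.
Needs rescan: yes

Answer: yes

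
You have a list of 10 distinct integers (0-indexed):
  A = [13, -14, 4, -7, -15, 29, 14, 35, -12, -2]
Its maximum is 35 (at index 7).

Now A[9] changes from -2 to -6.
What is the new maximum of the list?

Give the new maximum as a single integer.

Old max = 35 (at index 7)
Change: A[9] -2 -> -6
Changed element was NOT the old max.
  New max = max(old_max, new_val) = max(35, -6) = 35

Answer: 35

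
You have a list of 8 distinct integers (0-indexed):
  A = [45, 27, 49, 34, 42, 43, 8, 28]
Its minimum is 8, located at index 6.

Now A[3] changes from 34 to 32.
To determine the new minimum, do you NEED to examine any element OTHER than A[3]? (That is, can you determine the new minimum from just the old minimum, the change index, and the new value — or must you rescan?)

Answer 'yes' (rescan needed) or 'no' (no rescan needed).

Answer: no

Derivation:
Old min = 8 at index 6
Change at index 3: 34 -> 32
Index 3 was NOT the min. New min = min(8, 32). No rescan of other elements needed.
Needs rescan: no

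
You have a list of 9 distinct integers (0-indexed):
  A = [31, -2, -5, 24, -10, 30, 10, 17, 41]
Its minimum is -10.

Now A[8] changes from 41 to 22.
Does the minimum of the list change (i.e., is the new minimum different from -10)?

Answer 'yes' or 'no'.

Old min = -10
Change: A[8] 41 -> 22
Changed element was NOT the min; min changes only if 22 < -10.
New min = -10; changed? no

Answer: no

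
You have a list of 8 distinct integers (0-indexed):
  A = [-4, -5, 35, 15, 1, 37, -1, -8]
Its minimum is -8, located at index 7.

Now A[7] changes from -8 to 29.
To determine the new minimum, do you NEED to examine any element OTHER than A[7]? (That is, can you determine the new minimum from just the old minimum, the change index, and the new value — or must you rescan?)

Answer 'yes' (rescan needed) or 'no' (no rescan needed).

Answer: yes

Derivation:
Old min = -8 at index 7
Change at index 7: -8 -> 29
Index 7 WAS the min and new value 29 > old min -8. Must rescan other elements to find the new min.
Needs rescan: yes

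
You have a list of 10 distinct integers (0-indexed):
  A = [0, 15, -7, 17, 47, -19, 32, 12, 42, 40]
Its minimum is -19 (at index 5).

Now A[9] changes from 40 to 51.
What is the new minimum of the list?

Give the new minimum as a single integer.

Answer: -19

Derivation:
Old min = -19 (at index 5)
Change: A[9] 40 -> 51
Changed element was NOT the old min.
  New min = min(old_min, new_val) = min(-19, 51) = -19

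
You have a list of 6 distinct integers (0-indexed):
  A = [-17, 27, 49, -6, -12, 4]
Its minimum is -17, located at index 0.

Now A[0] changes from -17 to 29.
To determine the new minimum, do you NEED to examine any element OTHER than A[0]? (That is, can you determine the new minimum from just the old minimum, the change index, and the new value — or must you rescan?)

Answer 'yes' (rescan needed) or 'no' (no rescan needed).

Answer: yes

Derivation:
Old min = -17 at index 0
Change at index 0: -17 -> 29
Index 0 WAS the min and new value 29 > old min -17. Must rescan other elements to find the new min.
Needs rescan: yes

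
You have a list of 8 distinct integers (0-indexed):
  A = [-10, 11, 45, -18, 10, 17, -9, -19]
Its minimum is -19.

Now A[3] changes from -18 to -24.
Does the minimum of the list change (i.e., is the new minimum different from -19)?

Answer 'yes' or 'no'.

Answer: yes

Derivation:
Old min = -19
Change: A[3] -18 -> -24
Changed element was NOT the min; min changes only if -24 < -19.
New min = -24; changed? yes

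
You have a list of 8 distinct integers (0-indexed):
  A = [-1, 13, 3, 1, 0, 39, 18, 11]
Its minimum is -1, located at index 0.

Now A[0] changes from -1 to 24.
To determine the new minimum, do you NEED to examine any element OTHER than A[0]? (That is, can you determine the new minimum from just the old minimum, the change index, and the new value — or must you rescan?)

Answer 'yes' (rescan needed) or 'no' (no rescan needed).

Old min = -1 at index 0
Change at index 0: -1 -> 24
Index 0 WAS the min and new value 24 > old min -1. Must rescan other elements to find the new min.
Needs rescan: yes

Answer: yes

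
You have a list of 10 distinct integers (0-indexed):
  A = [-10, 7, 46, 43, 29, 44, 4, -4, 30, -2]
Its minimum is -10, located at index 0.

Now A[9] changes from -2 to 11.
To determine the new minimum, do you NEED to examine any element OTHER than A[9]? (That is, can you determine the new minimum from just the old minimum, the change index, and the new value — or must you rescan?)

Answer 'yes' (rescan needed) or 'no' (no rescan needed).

Old min = -10 at index 0
Change at index 9: -2 -> 11
Index 9 was NOT the min. New min = min(-10, 11). No rescan of other elements needed.
Needs rescan: no

Answer: no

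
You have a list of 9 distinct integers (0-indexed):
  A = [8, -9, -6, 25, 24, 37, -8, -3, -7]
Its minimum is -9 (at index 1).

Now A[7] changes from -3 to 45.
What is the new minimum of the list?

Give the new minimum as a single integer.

Old min = -9 (at index 1)
Change: A[7] -3 -> 45
Changed element was NOT the old min.
  New min = min(old_min, new_val) = min(-9, 45) = -9

Answer: -9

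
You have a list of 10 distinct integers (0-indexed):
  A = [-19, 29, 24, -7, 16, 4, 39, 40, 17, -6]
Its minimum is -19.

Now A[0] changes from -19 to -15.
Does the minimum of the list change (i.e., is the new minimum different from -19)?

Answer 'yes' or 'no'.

Answer: yes

Derivation:
Old min = -19
Change: A[0] -19 -> -15
Changed element was the min; new min must be rechecked.
New min = -15; changed? yes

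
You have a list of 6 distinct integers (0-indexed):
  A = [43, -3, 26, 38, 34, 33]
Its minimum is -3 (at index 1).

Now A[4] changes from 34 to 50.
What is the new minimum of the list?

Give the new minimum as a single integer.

Answer: -3

Derivation:
Old min = -3 (at index 1)
Change: A[4] 34 -> 50
Changed element was NOT the old min.
  New min = min(old_min, new_val) = min(-3, 50) = -3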